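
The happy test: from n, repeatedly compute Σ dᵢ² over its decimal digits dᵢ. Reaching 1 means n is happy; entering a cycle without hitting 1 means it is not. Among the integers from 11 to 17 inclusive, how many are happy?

1

11: 11 → 2 → 4 → 16 → 37 → 58 → 89 → 145 → 42 → 20 → 4  — not happy
12: 12 → 5 → 25 → 29 → 85 → 89 → 145 → 42 → 20 → 4 → 16 → 37 → 58 → 89  — not happy
13: 13 → 10 → 1  — happy
14: 14 → 17 → 50 → 25 → 29 → 85 → 89 → 145 → 42 → 20 → 4 → 16 → 37 → 58 → 89  — not happy
15: 15 → 26 → 40 → 16 → 37 → 58 → 89 → 145 → 42 → 20 → 4 → 16  — not happy
16: 16 → 37 → 58 → 89 → 145 → 42 → 20 → 4 → 16  — not happy
17: 17 → 50 → 25 → 29 → 85 → 89 → 145 → 42 → 20 → 4 → 16 → 37 → 58 → 89  — not happy
happy: 13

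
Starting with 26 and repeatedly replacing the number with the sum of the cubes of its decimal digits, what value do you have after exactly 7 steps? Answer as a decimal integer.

26 → 2³ + 6³ = 224
224 → 2³ + 2³ + 4³ = 80
80 → 8³ + 0³ = 512
512 → 5³ + 1³ + 2³ = 134
134 → 1³ + 3³ + 4³ = 92
92 → 9³ + 2³ = 737
737 → 7³ + 3³ + 7³ = 713

713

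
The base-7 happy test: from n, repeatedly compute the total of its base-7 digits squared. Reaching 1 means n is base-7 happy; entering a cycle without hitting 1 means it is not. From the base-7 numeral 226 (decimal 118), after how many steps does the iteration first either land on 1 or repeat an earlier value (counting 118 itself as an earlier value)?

118 = (2,2,6)_7 → 2² + 2² + 6² = 44
44 = (6,2)_7 → 6² + 2² = 40
40 = (5,5)_7 → 5² + 5² = 50
50 = (1,0,1)_7 → 1² + 0² + 1² = 2
2 = (2)_7 → 2² = 4
4 = (4)_7 → 4² = 16
16 = (2,2)_7 → 2² + 2² = 8
8 = (1,1)_7 → 1² + 1² = 2  — 2 repeats.
That took 8 steps.

8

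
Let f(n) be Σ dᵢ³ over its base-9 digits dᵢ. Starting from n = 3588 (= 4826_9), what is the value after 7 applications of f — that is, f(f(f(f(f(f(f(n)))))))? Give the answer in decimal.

470

3588 = (4,8,2,6)_9 → 4³ + 8³ + 2³ + 6³ = 64 + 512 + 8 + 216 = 800
800 = (1,0,7,8)_9 → 1³ + 0³ + 7³ + 8³ = 1 + 0 + 343 + 512 = 856
856 = (1,1,5,1)_9 → 1³ + 1³ + 5³ + 1³ = 1 + 1 + 125 + 1 = 128
128 = (1,5,2)_9 → 1³ + 5³ + 2³ = 1 + 125 + 8 = 134
134 = (1,5,8)_9 → 1³ + 5³ + 8³ = 1 + 125 + 512 = 638
638 = (7,7,8)_9 → 7³ + 7³ + 8³ = 343 + 343 + 512 = 1198
1198 = (1,5,7,1)_9 → 1³ + 5³ + 7³ + 1³ = 1 + 125 + 343 + 1 = 470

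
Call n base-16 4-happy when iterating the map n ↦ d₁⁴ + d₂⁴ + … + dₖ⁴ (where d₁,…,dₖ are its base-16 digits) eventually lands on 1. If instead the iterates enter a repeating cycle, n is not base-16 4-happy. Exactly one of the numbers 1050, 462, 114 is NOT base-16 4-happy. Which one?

1050: 1050 → 10257 → 4114 → 18 → 17 → 2 → 16 → 1  — reaches 1 (base-16 4-happy)
462: 462 → 59153 → 40819 → 59668 → 45234 → 29298 → 4834 → 38449 → 7939 → 50707 → 22114 → 3233 → 30737 → 6499 → 7939  — repeats 7939 (not base-16 4-happy)
114: 114 → 2417 → 8963 → 178 → 14657 → 6899 → 60707 → 67074 → 1313 → 642 → 4128 → 17 → 2 → 16 → 1  — reaches 1 (base-16 4-happy)

462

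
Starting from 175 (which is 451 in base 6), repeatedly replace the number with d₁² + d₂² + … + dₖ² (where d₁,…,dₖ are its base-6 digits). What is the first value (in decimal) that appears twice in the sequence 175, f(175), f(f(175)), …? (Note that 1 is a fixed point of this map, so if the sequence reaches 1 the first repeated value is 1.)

175 = (4,5,1)_6 → 4² + 5² + 1² = 16 + 25 + 1 = 42
42 = (1,1,0)_6 → 1² + 1² + 0² = 1 + 1 + 0 = 2
2 = (2)_6 → 2² = 4
4 = (4)_6 → 4² = 16
16 = (2,4)_6 → 2² + 4² = 4 + 16 = 20
20 = (3,2)_6 → 3² + 2² = 9 + 4 = 13
13 = (2,1)_6 → 2² + 1² = 4 + 1 = 5
5 = (5)_6 → 5² = 25
25 = (4,1)_6 → 4² + 1² = 16 + 1 = 17
17 = (2,5)_6 → 2² + 5² = 4 + 25 = 29
29 = (4,5)_6 → 4² + 5² = 16 + 25 = 41
41 = (1,0,5)_6 → 1² + 0² + 5² = 1 + 0 + 25 = 26
26 = (4,2)_6 → 4² + 2² = 16 + 4 = 20  — 20 already appeared earlier.

20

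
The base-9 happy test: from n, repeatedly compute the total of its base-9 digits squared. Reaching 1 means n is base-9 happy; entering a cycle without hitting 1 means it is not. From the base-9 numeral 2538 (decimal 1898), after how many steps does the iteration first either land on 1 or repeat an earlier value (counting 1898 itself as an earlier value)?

1898 = (2,5,3,8)_9 → 2² + 5² + 3² + 8² = 4 + 25 + 9 + 64 = 102
102 = (1,2,3)_9 → 1² + 2² + 3² = 1 + 4 + 9 = 14
14 = (1,5)_9 → 1² + 5² = 1 + 25 = 26
26 = (2,8)_9 → 2² + 8² = 4 + 64 = 68
68 = (7,5)_9 → 7² + 5² = 49 + 25 = 74
74 = (8,2)_9 → 8² + 2² = 64 + 4 = 68  — 68 repeats.
That took 6 steps.

6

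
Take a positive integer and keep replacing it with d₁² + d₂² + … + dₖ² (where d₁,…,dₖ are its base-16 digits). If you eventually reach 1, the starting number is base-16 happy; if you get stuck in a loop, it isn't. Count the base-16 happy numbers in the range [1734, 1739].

2

1734: 1734 → 216 → 233 → 277 → 27 → 122 → 149 → 106 → 136 → 128 → 64 → 16 → 1  — base-16 happy
1735: 1735 → 229 → 221 → 338 → 30 → 197 → 169 → 181 → 146 → 85 → 50 → 13 → 169  — not base-16 happy
1736: 1736 → 244 → 241 → 226 → 200 → 208 → 169 → 181 → 146 → 85 → 50 → 13 → 169  — not base-16 happy
1737: 1737 → 261 → 26 → 101 → 61 → 178 → 125 → 218 → 269 → 170 → 200 → 208 → 169 → 181 → 146 → 85 → 50 → 13 → 169  — not base-16 happy
1738: 1738 → 280 → 66 → 20 → 17 → 2 → 4 → 16 → 1  — base-16 happy
1739: 1739 → 301 → 174 → 296 → 69 → 41 → 85 → 50 → 13 → 169 → 181 → 146 → 85  — not base-16 happy
base-16 happy: 1734, 1738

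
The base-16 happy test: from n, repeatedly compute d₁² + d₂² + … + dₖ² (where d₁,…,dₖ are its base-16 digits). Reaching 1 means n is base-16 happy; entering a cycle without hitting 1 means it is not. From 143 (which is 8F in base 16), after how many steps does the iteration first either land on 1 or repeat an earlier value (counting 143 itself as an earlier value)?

143 = (8,15)_16 → 8² + 15² = 64 + 225 = 289
289 = (1,2,1)_16 → 1² + 2² + 1² = 1 + 4 + 1 = 6
6 = (6)_16 → 6² = 36
36 = (2,4)_16 → 2² + 4² = 4 + 16 = 20
20 = (1,4)_16 → 1² + 4² = 1 + 16 = 17
17 = (1,1)_16 → 1² + 1² = 1 + 1 = 2
2 = (2)_16 → 2² = 4
4 = (4)_16 → 4² = 16
16 = (1,0)_16 → 1² + 0² = 1 + 0 = 1  — reached 1.
That took 9 steps.

9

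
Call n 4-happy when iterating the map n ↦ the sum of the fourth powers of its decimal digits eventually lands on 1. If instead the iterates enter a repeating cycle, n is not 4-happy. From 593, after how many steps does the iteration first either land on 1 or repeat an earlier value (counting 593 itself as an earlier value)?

593 → 5⁴ + 9⁴ + 3⁴ = 7267
7267 → 7⁴ + 2⁴ + 6⁴ + 7⁴ = 6114
6114 → 6⁴ + 1⁴ + 1⁴ + 4⁴ = 1554
1554 → 1⁴ + 5⁴ + 5⁴ + 4⁴ = 1507
1507 → 1⁴ + 5⁴ + 0⁴ + 7⁴ = 3027
3027 → 3⁴ + 0⁴ + 2⁴ + 7⁴ = 2498
2498 → 2⁴ + 4⁴ + 9⁴ + 8⁴ = 10929
10929 → 1⁴ + 0⁴ + 9⁴ + 2⁴ + 9⁴ = 13139
13139 → 1⁴ + 3⁴ + 1⁴ + 3⁴ + 9⁴ = 6725
6725 → 6⁴ + 7⁴ + 2⁴ + 5⁴ = 4338
4338 → 4⁴ + 3⁴ + 3⁴ + 8⁴ = 4514
4514 → 4⁴ + 5⁴ + 1⁴ + 4⁴ = 1138
1138 → 1⁴ + 1⁴ + 3⁴ + 8⁴ = 4179
4179 → 4⁴ + 1⁴ + 7⁴ + 9⁴ = 9219
9219 → 9⁴ + 2⁴ + 1⁴ + 9⁴ = 13139  — 13139 repeats.
That took 15 steps.

15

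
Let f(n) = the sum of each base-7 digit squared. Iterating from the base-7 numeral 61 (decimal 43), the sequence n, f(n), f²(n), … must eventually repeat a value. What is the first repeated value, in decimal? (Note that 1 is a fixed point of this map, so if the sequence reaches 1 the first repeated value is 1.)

43 = (6,1)_7 → 6² + 1² = 37
37 = (5,2)_7 → 5² + 2² = 29
29 = (4,1)_7 → 4² + 1² = 17
17 = (2,3)_7 → 2² + 3² = 13
13 = (1,6)_7 → 1² + 6² = 37  — 37 already appeared earlier.

37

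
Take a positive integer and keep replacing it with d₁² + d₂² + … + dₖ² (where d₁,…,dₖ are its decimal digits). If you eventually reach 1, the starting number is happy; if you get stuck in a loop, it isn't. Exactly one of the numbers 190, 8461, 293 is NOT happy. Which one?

8461

190: 190 → 82 → 68 → 100 → 1  — reaches 1 (happy)
8461: 8461 → 117 → 51 → 26 → 40 → 16 → 37 → 58 → 89 → 145 → 42 → 20 → 4 → 16  — repeats 16 (not happy)
293: 293 → 94 → 97 → 130 → 10 → 1  — reaches 1 (happy)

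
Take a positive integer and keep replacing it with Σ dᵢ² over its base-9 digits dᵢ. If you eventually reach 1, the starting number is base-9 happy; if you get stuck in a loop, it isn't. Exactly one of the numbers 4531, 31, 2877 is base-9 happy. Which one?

4531: 4531 → 117 → 17 → 65 → 53 → 89 → 65  — repeats 65 (not base-9 happy)
31: 31 → 25 → 53 → 89 → 65 → 53  — repeats 53 (not base-9 happy)
2877: 2877 → 125 → 81 → 1  — reaches 1 (base-9 happy)

2877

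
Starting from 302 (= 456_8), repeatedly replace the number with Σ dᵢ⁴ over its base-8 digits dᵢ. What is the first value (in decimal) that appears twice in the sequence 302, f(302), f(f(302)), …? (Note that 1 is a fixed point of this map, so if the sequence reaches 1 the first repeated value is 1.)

302 = (4,5,6)_8 → 2177
2177 = (4,2,0,1)_8 → 273
273 = (4,2,1)_8 → 273  — 273 already appeared earlier.

273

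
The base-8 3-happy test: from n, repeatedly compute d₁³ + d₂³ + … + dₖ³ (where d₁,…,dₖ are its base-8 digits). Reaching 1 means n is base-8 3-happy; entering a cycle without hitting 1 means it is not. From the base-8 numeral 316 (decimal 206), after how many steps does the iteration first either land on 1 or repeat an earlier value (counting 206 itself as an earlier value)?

3

206 = (3,1,6)_8 → 244
244 = (3,6,4)_8 → 307
307 = (4,6,3)_8 → 307  — 307 repeats.
That took 3 steps.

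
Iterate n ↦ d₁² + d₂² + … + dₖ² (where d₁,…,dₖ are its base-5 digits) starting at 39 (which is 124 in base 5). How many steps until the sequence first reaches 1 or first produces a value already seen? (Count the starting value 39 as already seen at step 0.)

4

39 = (1,2,4)_5 → 1² + 2² + 4² = 21
21 = (4,1)_5 → 4² + 1² = 17
17 = (3,2)_5 → 3² + 2² = 13
13 = (2,3)_5 → 2² + 3² = 13  — 13 repeats.
That took 4 steps.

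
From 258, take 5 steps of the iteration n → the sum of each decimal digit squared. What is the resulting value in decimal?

61

258 → 2² + 5² + 8² = 93
93 → 9² + 3² = 90
90 → 9² + 0² = 81
81 → 8² + 1² = 65
65 → 6² + 5² = 61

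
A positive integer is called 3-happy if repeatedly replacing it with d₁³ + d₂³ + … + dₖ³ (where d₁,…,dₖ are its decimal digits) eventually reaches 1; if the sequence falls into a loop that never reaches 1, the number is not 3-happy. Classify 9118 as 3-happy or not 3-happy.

3-happy

9118 → 9³ + 1³ + 1³ + 8³ = 729 + 1 + 1 + 512 = 1243
1243 → 1³ + 2³ + 4³ + 3³ = 1 + 8 + 64 + 27 = 100
100 → 1³ + 0³ + 0³ = 1 + 0 + 0 = 1  — reached 1.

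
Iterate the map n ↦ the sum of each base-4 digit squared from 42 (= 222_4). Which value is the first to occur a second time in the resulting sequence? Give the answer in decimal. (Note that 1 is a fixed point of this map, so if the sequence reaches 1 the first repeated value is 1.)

1

42 = (2,2,2)_4 → 2² + 2² + 2² = 4 + 4 + 4 = 12
12 = (3,0)_4 → 3² + 0² = 9 + 0 = 9
9 = (2,1)_4 → 2² + 1² = 4 + 1 = 5
5 = (1,1)_4 → 1² + 1² = 1 + 1 = 2
2 = (2)_4 → 2² = 4
4 = (1,0)_4 → 1² + 0² = 1 + 0 = 1  — reached the fixed point 1.
1 → 1, so 1 is the first repeated value.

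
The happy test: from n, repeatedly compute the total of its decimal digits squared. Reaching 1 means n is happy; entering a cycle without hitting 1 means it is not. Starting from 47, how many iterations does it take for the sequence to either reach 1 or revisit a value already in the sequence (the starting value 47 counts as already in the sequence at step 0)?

47 → 65
65 → 61
61 → 37
37 → 58
58 → 89
89 → 145
145 → 42
42 → 20
20 → 4
4 → 16
16 → 37  — 37 repeats.
That took 11 steps.

11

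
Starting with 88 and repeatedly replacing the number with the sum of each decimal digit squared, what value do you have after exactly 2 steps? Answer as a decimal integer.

69

88 → 8² + 8² = 64 + 64 = 128
128 → 1² + 2² + 8² = 1 + 4 + 64 = 69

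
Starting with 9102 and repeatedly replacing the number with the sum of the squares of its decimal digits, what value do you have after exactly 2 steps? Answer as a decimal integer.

9102 → 9² + 1² + 0² + 2² = 86
86 → 8² + 6² = 100

100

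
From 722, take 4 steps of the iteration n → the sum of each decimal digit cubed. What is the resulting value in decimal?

134

722 → 7³ + 2³ + 2³ = 343 + 8 + 8 = 359
359 → 3³ + 5³ + 9³ = 27 + 125 + 729 = 881
881 → 8³ + 8³ + 1³ = 512 + 512 + 1 = 1025
1025 → 1³ + 0³ + 2³ + 5³ = 1 + 0 + 8 + 125 = 134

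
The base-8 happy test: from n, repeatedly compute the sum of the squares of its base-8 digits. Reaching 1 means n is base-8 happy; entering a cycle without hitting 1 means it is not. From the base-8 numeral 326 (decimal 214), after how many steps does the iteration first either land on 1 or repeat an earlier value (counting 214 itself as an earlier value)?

214 = (3,2,6)_8 → 3² + 2² + 6² = 49
49 = (6,1)_8 → 6² + 1² = 37
37 = (4,5)_8 → 4² + 5² = 41
41 = (5,1)_8 → 5² + 1² = 26
26 = (3,2)_8 → 3² + 2² = 13
13 = (1,5)_8 → 1² + 5² = 26  — 26 repeats.
That took 6 steps.

6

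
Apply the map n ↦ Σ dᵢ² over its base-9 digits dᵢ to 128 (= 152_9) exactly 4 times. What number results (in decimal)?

16

128 = (1,5,2)_9 → 1² + 5² + 2² = 30
30 = (3,3)_9 → 3² + 3² = 18
18 = (2,0)_9 → 2² + 0² = 4
4 = (4)_9 → 4² = 16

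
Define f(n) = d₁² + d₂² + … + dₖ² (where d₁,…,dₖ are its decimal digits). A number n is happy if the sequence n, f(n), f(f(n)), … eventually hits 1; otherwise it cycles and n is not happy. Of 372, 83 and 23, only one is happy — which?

372: 372 → 62 → 40 → 16 → 37 → 58 → 89 → 145 → 42 → 20 → 4 → 16  — repeats 16 (not happy)
83: 83 → 73 → 58 → 89 → 145 → 42 → 20 → 4 → 16 → 37 → 58  — repeats 58 (not happy)
23: 23 → 13 → 10 → 1  — reaches 1 (happy)

23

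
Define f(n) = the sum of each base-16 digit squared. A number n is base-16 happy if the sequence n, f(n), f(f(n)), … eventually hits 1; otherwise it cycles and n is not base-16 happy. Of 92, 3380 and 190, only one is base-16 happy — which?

92: 92 → 169 → 181 → 146 → 85 → 50 → 13 → 169  — repeats 169 (not base-16 happy)
3380: 3380 → 194 → 148 → 97 → 37 → 29 → 170 → 200 → 208 → 169 → 181 → 146 → 85 → 50 → 13 → 169  — repeats 169 (not base-16 happy)
190: 190 → 317 → 179 → 130 → 68 → 32 → 4 → 16 → 1  — reaches 1 (base-16 happy)

190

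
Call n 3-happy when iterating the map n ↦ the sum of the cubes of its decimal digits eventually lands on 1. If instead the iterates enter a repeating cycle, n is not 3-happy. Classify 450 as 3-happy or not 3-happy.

not 3-happy

450 → 4³ + 5³ + 0³ = 64 + 125 + 0 = 189
189 → 1³ + 8³ + 9³ = 1 + 512 + 729 = 1242
1242 → 1³ + 2³ + 4³ + 2³ = 1 + 8 + 64 + 8 = 81
81 → 8³ + 1³ = 512 + 1 = 513
513 → 5³ + 1³ + 3³ = 125 + 1 + 27 = 153
153 → 1³ + 5³ + 3³ = 1 + 125 + 27 = 153  — 153 already seen; the sequence cycles without reaching 1.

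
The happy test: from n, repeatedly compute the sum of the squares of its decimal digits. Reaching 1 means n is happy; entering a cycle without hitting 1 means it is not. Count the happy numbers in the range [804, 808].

1

804: 804 → 80 → 64 → 52 → 29 → 85 → 89 → 145 → 42 → 20 → 4 → 16 → 37 → 58 → 89  (repeats 89)
805: 805 → 89 → 145 → 42 → 20 → 4 → 16 → 37 → 58 → 89  (repeats 89)
806: 806 → 100 → 1  (reaches 1)
807: 807 → 113 → 11 → 2 → 4 → 16 → 37 → 58 → 89 → 145 → 42 → 20 → 4  (repeats 4)
808: 808 → 128 → 69 → 117 → 51 → 26 → 40 → 16 → 37 → 58 → 89 → 145 → 42 → 20 → 4 → 16  (repeats 16)
happy: 806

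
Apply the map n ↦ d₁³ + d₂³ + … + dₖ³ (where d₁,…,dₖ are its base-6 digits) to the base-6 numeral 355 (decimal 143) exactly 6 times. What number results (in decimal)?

189

143 = (3,5,5)_6 → 277
277 = (1,1,4,1)_6 → 67
67 = (1,5,1)_6 → 127
127 = (3,3,1)_6 → 55
55 = (1,3,1)_6 → 29
29 = (4,5)_6 → 189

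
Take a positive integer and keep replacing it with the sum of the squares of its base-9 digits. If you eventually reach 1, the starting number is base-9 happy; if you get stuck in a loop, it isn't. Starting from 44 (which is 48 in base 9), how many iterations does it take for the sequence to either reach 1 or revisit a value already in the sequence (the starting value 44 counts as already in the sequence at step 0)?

44 = (4,8)_9 → 4² + 8² = 16 + 64 = 80
80 = (8,8)_9 → 8² + 8² = 64 + 64 = 128
128 = (1,5,2)_9 → 1² + 5² + 2² = 1 + 25 + 4 = 30
30 = (3,3)_9 → 3² + 3² = 9 + 9 = 18
18 = (2,0)_9 → 2² + 0² = 4 + 0 = 4
4 = (4)_9 → 4² = 16
16 = (1,7)_9 → 1² + 7² = 1 + 49 = 50
50 = (5,5)_9 → 5² + 5² = 25 + 25 = 50  — 50 repeats.
That took 8 steps.

8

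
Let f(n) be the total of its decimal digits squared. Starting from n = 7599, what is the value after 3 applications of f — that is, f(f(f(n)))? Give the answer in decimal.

7599 → 236
236 → 49
49 → 97

97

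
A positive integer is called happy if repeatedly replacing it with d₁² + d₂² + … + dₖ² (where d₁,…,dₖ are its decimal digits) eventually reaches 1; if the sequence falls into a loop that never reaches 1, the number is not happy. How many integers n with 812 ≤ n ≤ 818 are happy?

1

812: 812 → 69 → 117 → 51 → 26 → 40 → 16 → 37 → 58 → 89 → 145 → 42 → 20 → 4 → 16  — not happy
813: 813 → 74 → 65 → 61 → 37 → 58 → 89 → 145 → 42 → 20 → 4 → 16 → 37  — not happy
814: 814 → 81 → 65 → 61 → 37 → 58 → 89 → 145 → 42 → 20 → 4 → 16 → 37  — not happy
815: 815 → 90 → 81 → 65 → 61 → 37 → 58 → 89 → 145 → 42 → 20 → 4 → 16 → 37  — not happy
816: 816 → 101 → 2 → 4 → 16 → 37 → 58 → 89 → 145 → 42 → 20 → 4  — not happy
817: 817 → 114 → 18 → 65 → 61 → 37 → 58 → 89 → 145 → 42 → 20 → 4 → 16 → 37  — not happy
818: 818 → 129 → 86 → 100 → 1  — happy
happy: 818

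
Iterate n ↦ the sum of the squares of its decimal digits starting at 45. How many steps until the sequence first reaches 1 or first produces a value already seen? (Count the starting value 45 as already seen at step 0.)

45 → 4² + 5² = 41
41 → 4² + 1² = 17
17 → 1² + 7² = 50
50 → 5² + 0² = 25
25 → 2² + 5² = 29
29 → 2² + 9² = 85
85 → 8² + 5² = 89
89 → 8² + 9² = 145
145 → 1² + 4² + 5² = 42
42 → 4² + 2² = 20
20 → 2² + 0² = 4
4 → 4² = 16
16 → 1² + 6² = 37
37 → 3² + 7² = 58
58 → 5² + 8² = 89  — 89 repeats.
That took 15 steps.

15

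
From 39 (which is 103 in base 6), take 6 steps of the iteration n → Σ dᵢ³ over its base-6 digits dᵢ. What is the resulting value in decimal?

39 = (1,0,3)_6 → 1³ + 0³ + 3³ = 1 + 0 + 27 = 28
28 = (4,4)_6 → 4³ + 4³ = 64 + 64 = 128
128 = (3,3,2)_6 → 3³ + 3³ + 2³ = 27 + 27 + 8 = 62
62 = (1,4,2)_6 → 1³ + 4³ + 2³ = 1 + 64 + 8 = 73
73 = (2,0,1)_6 → 2³ + 0³ + 1³ = 8 + 0 + 1 = 9
9 = (1,3)_6 → 1³ + 3³ = 1 + 27 = 28

28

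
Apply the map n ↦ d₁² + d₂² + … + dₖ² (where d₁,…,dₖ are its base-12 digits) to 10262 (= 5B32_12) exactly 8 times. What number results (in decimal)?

25

10262 = (5,11,3,2)_12 → 5² + 11² + 3² + 2² = 25 + 121 + 9 + 4 = 159
159 = (1,1,3)_12 → 1² + 1² + 3² = 1 + 1 + 9 = 11
11 = (11)_12 → 11² = 121
121 = (10,1)_12 → 10² + 1² = 100 + 1 = 101
101 = (8,5)_12 → 8² + 5² = 64 + 25 = 89
89 = (7,5)_12 → 7² + 5² = 49 + 25 = 74
74 = (6,2)_12 → 6² + 2² = 36 + 4 = 40
40 = (3,4)_12 → 3² + 4² = 9 + 16 = 25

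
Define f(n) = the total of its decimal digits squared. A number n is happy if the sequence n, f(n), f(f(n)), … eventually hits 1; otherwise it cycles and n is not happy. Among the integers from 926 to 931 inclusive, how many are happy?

926: 926 → 121 → 6 → 36 → 45 → 41 → 17 → 50 → 25 → 29 → 85 → 89 → 145 → 42 → 20 → 4 → 16 → 37 → 58 → 89  — not happy
927: 927 → 134 → 26 → 40 → 16 → 37 → 58 → 89 → 145 → 42 → 20 → 4 → 16  — not happy
928: 928 → 149 → 98 → 145 → 42 → 20 → 4 → 16 → 37 → 58 → 89 → 145  — not happy
929: 929 → 166 → 73 → 58 → 89 → 145 → 42 → 20 → 4 → 16 → 37 → 58  — not happy
930: 930 → 90 → 81 → 65 → 61 → 37 → 58 → 89 → 145 → 42 → 20 → 4 → 16 → 37  — not happy
931: 931 → 91 → 82 → 68 → 100 → 1  — happy
happy: 931

1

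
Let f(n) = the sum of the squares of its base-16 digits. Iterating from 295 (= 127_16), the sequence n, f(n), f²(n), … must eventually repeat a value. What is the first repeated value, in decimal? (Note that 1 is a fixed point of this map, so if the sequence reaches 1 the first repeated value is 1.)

295 = (1,2,7)_16 → 54
54 = (3,6)_16 → 45
45 = (2,13)_16 → 173
173 = (10,13)_16 → 269
269 = (1,0,13)_16 → 170
170 = (10,10)_16 → 200
200 = (12,8)_16 → 208
208 = (13,0)_16 → 169
169 = (10,9)_16 → 181
181 = (11,5)_16 → 146
146 = (9,2)_16 → 85
85 = (5,5)_16 → 50
50 = (3,2)_16 → 13
13 = (13)_16 → 169  — 169 already appeared earlier.

169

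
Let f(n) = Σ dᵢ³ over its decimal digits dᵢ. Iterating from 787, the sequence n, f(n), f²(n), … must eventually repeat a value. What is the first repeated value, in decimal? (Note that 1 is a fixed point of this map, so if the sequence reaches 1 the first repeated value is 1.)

1

787 → 1198
1198 → 1243
1243 → 100
100 → 1  — reached the fixed point 1.
1 → 1, so 1 is the first repeated value.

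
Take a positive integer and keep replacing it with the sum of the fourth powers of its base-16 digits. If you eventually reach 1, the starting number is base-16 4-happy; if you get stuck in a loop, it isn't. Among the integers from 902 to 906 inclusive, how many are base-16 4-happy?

2

902: 902 → 5473 → 1923 → 6578 → 21219 → 39138 → 49089 → 86003 → 101588 → 53650 → 35139 → 10994 → 60657 → 109778 → 59314 → 55474 → 47314 → 47314  — not base-16 4-happy
903: 903 → 6578 → 21219 → 39138 → 49089 → 86003 → 101588 → 53650 → 35139 → 10994 → 60657 → 109778 → 59314 → 55474 → 47314 → 47314  — not base-16 4-happy
904: 904 → 8273 → 642 → 4128 → 17 → 2 → 16 → 1  — base-16 4-happy
905: 905 → 10738 → 57218 → 83298 → 2194 → 10673 → 21219 → 39138 → 49089 → 86003 → 101588 → 53650 → 35139 → 10994 → 60657 → 109778 → 59314 → 55474 → 47314 → 47314  — not base-16 4-happy
906: 906 → 14177 → 3779 → 59233 → 42114 → 14368 → 4193 → 1298 → 642 → 4128 → 17 → 2 → 16 → 1  — base-16 4-happy
base-16 4-happy: 904, 906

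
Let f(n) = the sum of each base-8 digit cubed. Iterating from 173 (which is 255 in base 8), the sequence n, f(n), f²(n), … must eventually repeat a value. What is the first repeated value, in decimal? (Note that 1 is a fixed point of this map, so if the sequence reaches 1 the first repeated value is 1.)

1

173 = (2,5,5)_8 → 2³ + 5³ + 5³ = 258
258 = (4,0,2)_8 → 4³ + 0³ + 2³ = 72
72 = (1,1,0)_8 → 1³ + 1³ + 0³ = 2
2 = (2)_8 → 2³ = 8
8 = (1,0)_8 → 1³ + 0³ = 1  — reached the fixed point 1.
1 → 1, so 1 is the first repeated value.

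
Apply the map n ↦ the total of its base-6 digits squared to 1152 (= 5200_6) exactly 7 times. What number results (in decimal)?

25

1152 = (5,2,0,0)_6 → 5² + 2² + 0² + 0² = 25 + 4 + 0 + 0 = 29
29 = (4,5)_6 → 4² + 5² = 16 + 25 = 41
41 = (1,0,5)_6 → 1² + 0² + 5² = 1 + 0 + 25 = 26
26 = (4,2)_6 → 4² + 2² = 16 + 4 = 20
20 = (3,2)_6 → 3² + 2² = 9 + 4 = 13
13 = (2,1)_6 → 2² + 1² = 4 + 1 = 5
5 = (5)_6 → 5² = 25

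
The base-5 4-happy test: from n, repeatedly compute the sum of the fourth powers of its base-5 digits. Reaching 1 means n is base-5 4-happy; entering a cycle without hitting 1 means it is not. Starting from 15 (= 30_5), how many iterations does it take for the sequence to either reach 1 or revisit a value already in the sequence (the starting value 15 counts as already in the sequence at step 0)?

15 = (3,0)_5 → 3⁴ + 0⁴ = 81 + 0 = 81
81 = (3,1,1)_5 → 3⁴ + 1⁴ + 1⁴ = 81 + 1 + 1 = 83
83 = (3,1,3)_5 → 3⁴ + 1⁴ + 3⁴ = 81 + 1 + 81 = 163
163 = (1,1,2,3)_5 → 1⁴ + 1⁴ + 2⁴ + 3⁴ = 1 + 1 + 16 + 81 = 99
99 = (3,4,4)_5 → 3⁴ + 4⁴ + 4⁴ = 81 + 256 + 256 = 593
593 = (4,3,3,3)_5 → 4⁴ + 3⁴ + 3⁴ + 3⁴ = 256 + 81 + 81 + 81 = 499
499 = (3,4,4,4)_5 → 3⁴ + 4⁴ + 4⁴ + 4⁴ = 81 + 256 + 256 + 256 = 849
849 = (1,1,3,4,4)_5 → 1⁴ + 1⁴ + 3⁴ + 4⁴ + 4⁴ = 1 + 1 + 81 + 256 + 256 = 595
595 = (4,3,4,0)_5 → 4⁴ + 3⁴ + 4⁴ + 0⁴ = 256 + 81 + 256 + 0 = 593  — 593 repeats.
That took 9 steps.

9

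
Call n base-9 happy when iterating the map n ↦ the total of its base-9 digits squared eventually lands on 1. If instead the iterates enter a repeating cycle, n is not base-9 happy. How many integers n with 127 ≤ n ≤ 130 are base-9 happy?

127: 127 → 27 → 9 → 1  — base-9 happy
128: 128 → 30 → 18 → 4 → 16 → 50 → 50  — not base-9 happy
129: 129 → 35 → 73 → 65 → 53 → 89 → 65  — not base-9 happy
130: 130 → 42 → 52 → 74 → 68 → 74  — not base-9 happy
base-9 happy: 127

1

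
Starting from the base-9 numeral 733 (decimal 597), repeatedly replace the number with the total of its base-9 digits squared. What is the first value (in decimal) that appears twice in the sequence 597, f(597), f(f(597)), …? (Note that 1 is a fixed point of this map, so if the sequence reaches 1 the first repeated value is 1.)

65

597 = (7,3,3)_9 → 7² + 3² + 3² = 67
67 = (7,4)_9 → 7² + 4² = 65
65 = (7,2)_9 → 7² + 2² = 53
53 = (5,8)_9 → 5² + 8² = 89
89 = (1,0,8)_9 → 1² + 0² + 8² = 65  — 65 already appeared earlier.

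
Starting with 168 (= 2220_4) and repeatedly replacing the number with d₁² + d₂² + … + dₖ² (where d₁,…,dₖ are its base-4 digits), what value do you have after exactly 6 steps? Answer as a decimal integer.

1

168 = (2,2,2,0)_4 → 2² + 2² + 2² + 0² = 4 + 4 + 4 + 0 = 12
12 = (3,0)_4 → 3² + 0² = 9 + 0 = 9
9 = (2,1)_4 → 2² + 1² = 4 + 1 = 5
5 = (1,1)_4 → 1² + 1² = 1 + 1 = 2
2 = (2)_4 → 2² = 4
4 = (1,0)_4 → 1² + 0² = 1 + 0 = 1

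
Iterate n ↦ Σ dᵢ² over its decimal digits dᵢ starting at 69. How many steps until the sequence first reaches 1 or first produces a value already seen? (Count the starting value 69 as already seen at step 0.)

13

69 → 6² + 9² = 117
117 → 1² + 1² + 7² = 51
51 → 5² + 1² = 26
26 → 2² + 6² = 40
40 → 4² + 0² = 16
16 → 1² + 6² = 37
37 → 3² + 7² = 58
58 → 5² + 8² = 89
89 → 8² + 9² = 145
145 → 1² + 4² + 5² = 42
42 → 4² + 2² = 20
20 → 2² + 0² = 4
4 → 4² = 16  — 16 repeats.
That took 13 steps.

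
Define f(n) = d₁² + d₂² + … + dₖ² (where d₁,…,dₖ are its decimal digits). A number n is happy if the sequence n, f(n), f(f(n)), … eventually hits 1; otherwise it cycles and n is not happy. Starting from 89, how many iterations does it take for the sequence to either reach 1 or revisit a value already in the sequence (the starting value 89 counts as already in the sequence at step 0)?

89 → 8² + 9² = 64 + 81 = 145
145 → 1² + 4² + 5² = 1 + 16 + 25 = 42
42 → 4² + 2² = 16 + 4 = 20
20 → 2² + 0² = 4 + 0 = 4
4 → 4² = 16
16 → 1² + 6² = 1 + 36 = 37
37 → 3² + 7² = 9 + 49 = 58
58 → 5² + 8² = 25 + 64 = 89  — 89 repeats.
That took 8 steps.

8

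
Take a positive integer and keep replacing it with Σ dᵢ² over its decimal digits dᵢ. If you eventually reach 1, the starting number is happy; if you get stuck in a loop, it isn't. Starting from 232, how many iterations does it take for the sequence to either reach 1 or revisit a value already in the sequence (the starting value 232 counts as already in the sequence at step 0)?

14

232 → 17
17 → 50
50 → 25
25 → 29
29 → 85
85 → 89
89 → 145
145 → 42
42 → 20
20 → 4
4 → 16
16 → 37
37 → 58
58 → 89  — 89 repeats.
That took 14 steps.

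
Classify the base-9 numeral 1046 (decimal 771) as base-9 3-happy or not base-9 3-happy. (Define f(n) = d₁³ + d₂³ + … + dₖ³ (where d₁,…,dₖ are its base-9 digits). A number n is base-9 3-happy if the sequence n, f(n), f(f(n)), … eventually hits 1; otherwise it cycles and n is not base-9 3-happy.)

771 = (1,0,4,6)_9 → 1³ + 0³ + 4³ + 6³ = 281
281 = (3,4,2)_9 → 3³ + 4³ + 2³ = 99
99 = (1,2,0)_9 → 1³ + 2³ + 0³ = 9
9 = (1,0)_9 → 1³ + 0³ = 1  — reached 1.

base-9 3-happy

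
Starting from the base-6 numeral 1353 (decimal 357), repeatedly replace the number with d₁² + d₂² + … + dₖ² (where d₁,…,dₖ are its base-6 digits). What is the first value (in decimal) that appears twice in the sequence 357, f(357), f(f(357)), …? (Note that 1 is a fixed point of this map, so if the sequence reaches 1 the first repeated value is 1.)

1

357 = (1,3,5,3)_6 → 1² + 3² + 5² + 3² = 1 + 9 + 25 + 9 = 44
44 = (1,1,2)_6 → 1² + 1² + 2² = 1 + 1 + 4 = 6
6 = (1,0)_6 → 1² + 0² = 1 + 0 = 1  — reached the fixed point 1.
1 → 1, so 1 is the first repeated value.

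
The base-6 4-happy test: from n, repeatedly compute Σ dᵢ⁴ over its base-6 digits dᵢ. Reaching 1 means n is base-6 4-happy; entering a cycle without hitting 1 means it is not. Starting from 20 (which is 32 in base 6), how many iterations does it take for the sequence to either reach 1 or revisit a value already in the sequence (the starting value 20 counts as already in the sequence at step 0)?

20 = (3,2)_6 → 97
97 = (2,4,1)_6 → 273
273 = (1,1,3,3)_6 → 164
164 = (4,3,2)_6 → 353
353 = (1,3,4,5)_6 → 963
963 = (4,2,4,3)_6 → 609
609 = (2,4,5,3)_6 → 978
978 = (4,3,1,0)_6 → 338
338 = (1,3,2,2)_6 → 114
114 = (3,1,0)_6 → 82
82 = (2,1,4)_6 → 273  — 273 repeats.
That took 11 steps.

11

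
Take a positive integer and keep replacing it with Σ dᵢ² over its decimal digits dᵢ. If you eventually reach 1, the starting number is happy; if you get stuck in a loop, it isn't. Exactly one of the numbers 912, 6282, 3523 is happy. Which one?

912: 912 → 86 → 100 → 1  — reaches 1 (happy)
6282: 6282 → 108 → 65 → 61 → 37 → 58 → 89 → 145 → 42 → 20 → 4 → 16 → 37  — repeats 37 (not happy)
3523: 3523 → 47 → 65 → 61 → 37 → 58 → 89 → 145 → 42 → 20 → 4 → 16 → 37  — repeats 37 (not happy)

912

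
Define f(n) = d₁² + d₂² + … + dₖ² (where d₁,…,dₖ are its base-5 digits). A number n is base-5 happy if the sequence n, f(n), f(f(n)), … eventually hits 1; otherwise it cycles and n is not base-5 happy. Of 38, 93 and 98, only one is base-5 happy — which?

38: 38 → 14 → 20 → 16 → 10 → 4 → 16  — repeats 16 (not base-5 happy)
93: 93 → 27 → 5 → 1  — reaches 1 (base-5 happy)
98: 98 → 34 → 18 → 18  — repeats 18 (not base-5 happy)

93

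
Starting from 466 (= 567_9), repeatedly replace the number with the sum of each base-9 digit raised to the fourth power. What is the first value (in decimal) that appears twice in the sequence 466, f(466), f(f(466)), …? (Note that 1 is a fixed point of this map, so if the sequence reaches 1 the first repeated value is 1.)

4098

466 = (5,6,7)_9 → 5⁴ + 6⁴ + 7⁴ = 4322
4322 = (5,8,3,2)_9 → 5⁴ + 8⁴ + 3⁴ + 2⁴ = 4818
4818 = (6,5,4,3)_9 → 6⁴ + 5⁴ + 4⁴ + 3⁴ = 2258
2258 = (3,0,7,8)_9 → 3⁴ + 0⁴ + 7⁴ + 8⁴ = 6578
6578 = (1,0,0,1,8)_9 → 1⁴ + 0⁴ + 0⁴ + 1⁴ + 8⁴ = 4098
4098 = (5,5,5,3)_9 → 5⁴ + 5⁴ + 5⁴ + 3⁴ = 1956
1956 = (2,6,1,3)_9 → 2⁴ + 6⁴ + 1⁴ + 3⁴ = 1394
1394 = (1,8,1,8)_9 → 1⁴ + 8⁴ + 1⁴ + 8⁴ = 8194
8194 = (1,2,2,1,4)_9 → 1⁴ + 2⁴ + 2⁴ + 1⁴ + 4⁴ = 290
290 = (3,5,2)_9 → 3⁴ + 5⁴ + 2⁴ = 722
722 = (8,8,2)_9 → 8⁴ + 8⁴ + 2⁴ = 8208
8208 = (1,2,2,3,0)_9 → 1⁴ + 2⁴ + 2⁴ + 3⁴ + 0⁴ = 114
114 = (1,3,6)_9 → 1⁴ + 3⁴ + 6⁴ = 1378
1378 = (1,8,0,1)_9 → 1⁴ + 8⁴ + 0⁴ + 1⁴ = 4098  — 4098 already appeared earlier.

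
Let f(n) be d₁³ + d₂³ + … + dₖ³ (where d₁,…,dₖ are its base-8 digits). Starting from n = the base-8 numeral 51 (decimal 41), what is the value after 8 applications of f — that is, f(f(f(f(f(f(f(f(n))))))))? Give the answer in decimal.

434

41 = (5,1)_8 → 5³ + 1³ = 126
126 = (1,7,6)_8 → 1³ + 7³ + 6³ = 560
560 = (1,0,6,0)_8 → 1³ + 0³ + 6³ + 0³ = 217
217 = (3,3,1)_8 → 3³ + 3³ + 1³ = 55
55 = (6,7)_8 → 6³ + 7³ = 559
559 = (1,0,5,7)_8 → 1³ + 0³ + 5³ + 7³ = 469
469 = (7,2,5)_8 → 7³ + 2³ + 5³ = 476
476 = (7,3,4)_8 → 7³ + 3³ + 4³ = 434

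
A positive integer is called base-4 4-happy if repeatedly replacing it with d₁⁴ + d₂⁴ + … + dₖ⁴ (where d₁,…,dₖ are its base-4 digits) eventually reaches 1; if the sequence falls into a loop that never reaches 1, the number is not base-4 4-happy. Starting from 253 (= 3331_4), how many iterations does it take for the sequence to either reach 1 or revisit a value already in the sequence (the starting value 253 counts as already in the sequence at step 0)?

5

253 = (3,3,3,1)_4 → 244
244 = (3,3,1,0)_4 → 163
163 = (2,2,0,3)_4 → 113
113 = (1,3,0,1)_4 → 83
83 = (1,1,0,3)_4 → 83  — 83 repeats.
That took 5 steps.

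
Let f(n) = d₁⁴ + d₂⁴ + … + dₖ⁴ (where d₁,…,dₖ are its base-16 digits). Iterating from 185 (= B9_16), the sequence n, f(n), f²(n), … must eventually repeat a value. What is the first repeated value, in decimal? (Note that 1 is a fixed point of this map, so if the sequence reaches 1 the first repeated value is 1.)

50707

185 = (11,9)_16 → 11⁴ + 9⁴ = 21202
21202 = (5,2,13,2)_16 → 5⁴ + 2⁴ + 13⁴ + 2⁴ = 29218
29218 = (7,2,2,2)_16 → 7⁴ + 2⁴ + 2⁴ + 2⁴ = 2449
2449 = (9,9,1)_16 → 9⁴ + 9⁴ + 1⁴ = 13123
13123 = (3,3,4,3)_16 → 3⁴ + 3⁴ + 4⁴ + 3⁴ = 499
499 = (1,15,3)_16 → 1⁴ + 15⁴ + 3⁴ = 50707
50707 = (12,6,1,3)_16 → 12⁴ + 6⁴ + 1⁴ + 3⁴ = 22114
22114 = (5,6,6,2)_16 → 5⁴ + 6⁴ + 6⁴ + 2⁴ = 3233
3233 = (12,10,1)_16 → 12⁴ + 10⁴ + 1⁴ = 30737
30737 = (7,8,1,1)_16 → 7⁴ + 8⁴ + 1⁴ + 1⁴ = 6499
6499 = (1,9,6,3)_16 → 1⁴ + 9⁴ + 6⁴ + 3⁴ = 7939
7939 = (1,15,0,3)_16 → 1⁴ + 15⁴ + 0⁴ + 3⁴ = 50707  — 50707 already appeared earlier.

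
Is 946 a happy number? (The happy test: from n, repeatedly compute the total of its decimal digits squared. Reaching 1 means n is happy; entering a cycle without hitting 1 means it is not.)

happy

946 → 9² + 4² + 6² = 133
133 → 1² + 3² + 3² = 19
19 → 1² + 9² = 82
82 → 8² + 2² = 68
68 → 6² + 8² = 100
100 → 1² + 0² + 0² = 1  — reached 1.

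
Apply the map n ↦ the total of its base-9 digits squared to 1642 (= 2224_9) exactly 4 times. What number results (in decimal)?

4

1642 = (2,2,2,4)_9 → 2² + 2² + 2² + 4² = 28
28 = (3,1)_9 → 3² + 1² = 10
10 = (1,1)_9 → 1² + 1² = 2
2 = (2)_9 → 2² = 4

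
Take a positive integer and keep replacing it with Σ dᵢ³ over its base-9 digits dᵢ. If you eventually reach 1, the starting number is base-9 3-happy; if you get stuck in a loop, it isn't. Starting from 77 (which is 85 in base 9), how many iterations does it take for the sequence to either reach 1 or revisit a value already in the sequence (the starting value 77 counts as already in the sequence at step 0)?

11

77 = (8,5)_9 → 8³ + 5³ = 512 + 125 = 637
637 = (7,7,7)_9 → 7³ + 7³ + 7³ = 343 + 343 + 343 = 1029
1029 = (1,3,6,3)_9 → 1³ + 3³ + 6³ + 3³ = 1 + 27 + 216 + 27 = 271
271 = (3,3,1)_9 → 3³ + 3³ + 1³ = 27 + 27 + 1 = 55
55 = (6,1)_9 → 6³ + 1³ = 216 + 1 = 217
217 = (2,6,1)_9 → 2³ + 6³ + 1³ = 8 + 216 + 1 = 225
225 = (2,7,0)_9 → 2³ + 7³ + 0³ = 8 + 343 + 0 = 351
351 = (4,3,0)_9 → 4³ + 3³ + 0³ = 64 + 27 + 0 = 91
91 = (1,1,1)_9 → 1³ + 1³ + 1³ = 1 + 1 + 1 = 3
3 = (3)_9 → 3³ = 27
27 = (3,0)_9 → 3³ + 0³ = 27 + 0 = 27  — 27 repeats.
That took 11 steps.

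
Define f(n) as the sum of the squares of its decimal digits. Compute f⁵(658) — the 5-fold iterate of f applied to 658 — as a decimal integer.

658 → 6² + 5² + 8² = 125
125 → 1² + 2² + 5² = 30
30 → 3² + 0² = 9
9 → 9² = 81
81 → 8² + 1² = 65

65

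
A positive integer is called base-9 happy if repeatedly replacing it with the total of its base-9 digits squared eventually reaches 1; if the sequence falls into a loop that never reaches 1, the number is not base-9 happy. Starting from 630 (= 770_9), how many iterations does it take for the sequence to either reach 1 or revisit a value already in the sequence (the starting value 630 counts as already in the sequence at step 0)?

630 = (7,7,0)_9 → 7² + 7² + 0² = 49 + 49 + 0 = 98
98 = (1,1,8)_9 → 1² + 1² + 8² = 1 + 1 + 64 = 66
66 = (7,3)_9 → 7² + 3² = 49 + 9 = 58
58 = (6,4)_9 → 6² + 4² = 36 + 16 = 52
52 = (5,7)_9 → 5² + 7² = 25 + 49 = 74
74 = (8,2)_9 → 8² + 2² = 64 + 4 = 68
68 = (7,5)_9 → 7² + 5² = 49 + 25 = 74  — 74 repeats.
That took 7 steps.

7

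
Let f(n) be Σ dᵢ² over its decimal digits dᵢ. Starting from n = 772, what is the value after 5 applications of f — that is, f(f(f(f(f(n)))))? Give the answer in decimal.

85

772 → 7² + 7² + 2² = 49 + 49 + 4 = 102
102 → 1² + 0² + 2² = 1 + 0 + 4 = 5
5 → 5² = 25
25 → 2² + 5² = 4 + 25 = 29
29 → 2² + 9² = 4 + 81 = 85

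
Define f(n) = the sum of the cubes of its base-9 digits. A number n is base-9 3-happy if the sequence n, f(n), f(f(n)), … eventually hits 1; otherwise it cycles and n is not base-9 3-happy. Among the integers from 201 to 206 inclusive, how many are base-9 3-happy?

201: 201 → 99 → 9 → 1  — base-9 3-happy
202: 202 → 136 → 218 → 232 → 694 → 638 → 1198 → 470 → 476 → 980 → 540 → 432 → 152 → 856 → 128 → 134 → 638  — not base-9 3-happy
203: 203 → 197 → 547 → 775 → 127 → 127  — not base-9 3-happy
204: 204 → 288 → 152 → 856 → 128 → 134 → 638 → 1198 → 470 → 476 → 980 → 540 → 432 → 152  — not base-9 3-happy
205: 205 → 415 → 127 → 127  — not base-9 3-happy
206: 206 → 584 → 856 → 128 → 134 → 638 → 1198 → 470 → 476 → 980 → 540 → 432 → 152 → 856  — not base-9 3-happy
base-9 3-happy: 201

1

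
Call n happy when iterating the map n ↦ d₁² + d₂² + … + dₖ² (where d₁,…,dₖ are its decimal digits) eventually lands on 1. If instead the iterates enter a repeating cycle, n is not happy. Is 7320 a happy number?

7320 → 7² + 3² + 2² + 0² = 62
62 → 6² + 2² = 40
40 → 4² + 0² = 16
16 → 1² + 6² = 37
37 → 3² + 7² = 58
58 → 5² + 8² = 89
89 → 8² + 9² = 145
145 → 1² + 4² + 5² = 42
42 → 4² + 2² = 20
20 → 2² + 0² = 4
4 → 4² = 16  — 16 already seen; the sequence cycles without reaching 1.

not happy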